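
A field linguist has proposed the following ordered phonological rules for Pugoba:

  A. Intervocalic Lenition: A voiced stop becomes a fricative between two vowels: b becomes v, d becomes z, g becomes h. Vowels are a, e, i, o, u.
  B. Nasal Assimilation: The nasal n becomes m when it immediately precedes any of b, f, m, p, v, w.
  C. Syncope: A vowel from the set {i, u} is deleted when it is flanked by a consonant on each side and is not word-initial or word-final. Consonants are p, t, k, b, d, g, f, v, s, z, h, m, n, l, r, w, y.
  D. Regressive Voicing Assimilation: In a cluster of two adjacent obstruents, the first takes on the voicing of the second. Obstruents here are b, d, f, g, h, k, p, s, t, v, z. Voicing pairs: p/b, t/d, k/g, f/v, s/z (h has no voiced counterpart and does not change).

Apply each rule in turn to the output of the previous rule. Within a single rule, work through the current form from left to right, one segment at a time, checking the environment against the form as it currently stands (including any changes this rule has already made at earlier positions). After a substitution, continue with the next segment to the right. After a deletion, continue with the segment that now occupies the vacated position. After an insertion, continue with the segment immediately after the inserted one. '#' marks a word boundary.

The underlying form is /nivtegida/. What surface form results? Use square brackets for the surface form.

A Intervocalic Lenition: [nivtegida] → [nivtehiza]
B Nasal Assimilation: no change — [nivtehiza]
C Syncope: [nivtehiza] → [nvtehza]
D Regressive Voicing Assimilation: [nvtehza] → [nftehza]

[nftehza]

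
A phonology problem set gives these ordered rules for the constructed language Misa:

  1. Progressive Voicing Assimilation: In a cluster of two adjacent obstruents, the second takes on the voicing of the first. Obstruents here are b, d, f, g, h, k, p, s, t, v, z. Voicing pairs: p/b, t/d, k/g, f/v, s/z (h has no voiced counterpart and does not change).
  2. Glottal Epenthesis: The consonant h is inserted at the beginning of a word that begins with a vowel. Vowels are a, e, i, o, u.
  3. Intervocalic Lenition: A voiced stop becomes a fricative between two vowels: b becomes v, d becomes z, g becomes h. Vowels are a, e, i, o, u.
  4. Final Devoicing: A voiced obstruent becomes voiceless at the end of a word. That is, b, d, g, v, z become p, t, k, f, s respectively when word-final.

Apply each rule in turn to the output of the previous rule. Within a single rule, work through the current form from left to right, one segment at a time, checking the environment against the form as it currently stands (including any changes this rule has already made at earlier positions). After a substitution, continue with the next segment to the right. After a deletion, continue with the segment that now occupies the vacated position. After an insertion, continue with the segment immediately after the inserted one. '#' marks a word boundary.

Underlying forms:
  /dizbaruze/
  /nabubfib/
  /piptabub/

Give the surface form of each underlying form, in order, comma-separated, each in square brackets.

/dizbaruze/:
  1 Progressive Voicing Assimilation: no change — [dizbaruze]
  2 Glottal Epenthesis: no change — [dizbaruze]
  3 Intervocalic Lenition: no change — [dizbaruze]
  4 Final Devoicing: no change — [dizbaruze]
/nabubfib/:
  1 Progressive Voicing Assimilation: [nabubfib] → [nabubvib]
  2 Glottal Epenthesis: no change — [nabubvib]
  3 Intervocalic Lenition: [nabubvib] → [navubvib]
  4 Final Devoicing: [navubvib] → [navubvip]
/piptabub/:
  1 Progressive Voicing Assimilation: no change — [piptabub]
  2 Glottal Epenthesis: no change — [piptabub]
  3 Intervocalic Lenition: [piptabub] → [piptavub]
  4 Final Devoicing: [piptavub] → [piptavup]

[dizbaruze], [navubvip], [piptavup]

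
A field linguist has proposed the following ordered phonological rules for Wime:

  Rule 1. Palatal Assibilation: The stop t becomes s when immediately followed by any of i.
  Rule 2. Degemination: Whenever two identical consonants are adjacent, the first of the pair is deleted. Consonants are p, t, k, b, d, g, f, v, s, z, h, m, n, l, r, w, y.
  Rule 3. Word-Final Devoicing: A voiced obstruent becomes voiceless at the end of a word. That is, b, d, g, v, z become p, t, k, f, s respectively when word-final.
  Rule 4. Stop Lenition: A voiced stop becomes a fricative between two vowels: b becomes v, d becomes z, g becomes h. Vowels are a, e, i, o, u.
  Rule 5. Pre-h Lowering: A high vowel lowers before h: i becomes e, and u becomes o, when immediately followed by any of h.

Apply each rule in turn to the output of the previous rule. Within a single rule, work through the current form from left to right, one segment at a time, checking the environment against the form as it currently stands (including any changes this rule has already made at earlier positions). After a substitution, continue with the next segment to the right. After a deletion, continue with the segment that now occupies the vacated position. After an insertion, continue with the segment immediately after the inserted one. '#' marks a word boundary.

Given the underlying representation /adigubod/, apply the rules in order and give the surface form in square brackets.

[azehuvot]

Rule 1 Palatal Assibilation: no change — [adigubod]
Rule 2 Degemination: no change — [adigubod]
Rule 3 Word-Final Devoicing: [adigubod] → [adigubot]
Rule 4 Stop Lenition: [adigubot] → [azihuvot]
Rule 5 Pre-h Lowering: [azihuvot] → [azehuvot]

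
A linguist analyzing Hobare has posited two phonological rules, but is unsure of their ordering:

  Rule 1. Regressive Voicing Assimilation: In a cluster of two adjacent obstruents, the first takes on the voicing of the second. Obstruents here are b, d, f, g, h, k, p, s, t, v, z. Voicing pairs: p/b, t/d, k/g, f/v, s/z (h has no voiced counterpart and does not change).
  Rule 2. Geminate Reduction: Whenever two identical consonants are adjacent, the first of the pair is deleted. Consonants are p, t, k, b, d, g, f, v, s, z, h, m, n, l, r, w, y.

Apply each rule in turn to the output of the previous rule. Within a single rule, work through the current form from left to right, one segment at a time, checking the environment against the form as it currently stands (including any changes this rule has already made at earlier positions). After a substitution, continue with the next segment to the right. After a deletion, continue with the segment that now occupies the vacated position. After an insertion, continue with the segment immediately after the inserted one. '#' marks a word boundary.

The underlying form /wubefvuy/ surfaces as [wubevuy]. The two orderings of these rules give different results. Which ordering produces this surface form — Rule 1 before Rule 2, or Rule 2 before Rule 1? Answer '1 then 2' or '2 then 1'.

Order 1 then 2:
  1 Regressive Voicing Assimilation: [wubefvuy] → [wubevvuy]
  2 Geminate Reduction: [wubevvuy] → [wubevuy]
  result: [wubevuy]
Order 2 then 1:
  2 Geminate Reduction: no change — [wubefvuy]
  1 Regressive Voicing Assimilation: [wubefvuy] → [wubevvuy]
  result: [wubevvuy]

1 then 2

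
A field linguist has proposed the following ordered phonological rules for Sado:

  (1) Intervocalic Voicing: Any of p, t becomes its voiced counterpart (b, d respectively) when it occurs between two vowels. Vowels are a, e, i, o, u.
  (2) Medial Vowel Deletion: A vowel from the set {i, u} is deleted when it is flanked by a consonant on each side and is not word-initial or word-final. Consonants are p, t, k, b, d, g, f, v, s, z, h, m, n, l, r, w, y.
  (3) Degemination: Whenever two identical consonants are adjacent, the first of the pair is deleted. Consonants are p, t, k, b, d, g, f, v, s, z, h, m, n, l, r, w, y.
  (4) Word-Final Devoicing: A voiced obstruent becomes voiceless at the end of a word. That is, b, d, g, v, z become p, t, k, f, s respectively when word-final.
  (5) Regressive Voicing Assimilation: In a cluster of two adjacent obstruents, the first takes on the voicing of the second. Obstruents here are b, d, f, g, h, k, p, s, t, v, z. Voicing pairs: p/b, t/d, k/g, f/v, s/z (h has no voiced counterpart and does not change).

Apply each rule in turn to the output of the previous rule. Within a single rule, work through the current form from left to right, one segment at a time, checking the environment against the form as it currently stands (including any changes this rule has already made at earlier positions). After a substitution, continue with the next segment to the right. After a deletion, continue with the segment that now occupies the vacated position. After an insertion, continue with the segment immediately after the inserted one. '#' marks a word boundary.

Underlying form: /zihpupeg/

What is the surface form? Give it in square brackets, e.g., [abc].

(1) Intervocalic Voicing: [zihpupeg] → [zihpubeg]
(2) Medial Vowel Deletion: [zihpubeg] → [zhpbeg]
(3) Degemination: no change — [zhpbeg]
(4) Word-Final Devoicing: [zhpbeg] → [zhpbek]
(5) Regressive Voicing Assimilation: [zhpbek] → [shbbek]

[shbbek]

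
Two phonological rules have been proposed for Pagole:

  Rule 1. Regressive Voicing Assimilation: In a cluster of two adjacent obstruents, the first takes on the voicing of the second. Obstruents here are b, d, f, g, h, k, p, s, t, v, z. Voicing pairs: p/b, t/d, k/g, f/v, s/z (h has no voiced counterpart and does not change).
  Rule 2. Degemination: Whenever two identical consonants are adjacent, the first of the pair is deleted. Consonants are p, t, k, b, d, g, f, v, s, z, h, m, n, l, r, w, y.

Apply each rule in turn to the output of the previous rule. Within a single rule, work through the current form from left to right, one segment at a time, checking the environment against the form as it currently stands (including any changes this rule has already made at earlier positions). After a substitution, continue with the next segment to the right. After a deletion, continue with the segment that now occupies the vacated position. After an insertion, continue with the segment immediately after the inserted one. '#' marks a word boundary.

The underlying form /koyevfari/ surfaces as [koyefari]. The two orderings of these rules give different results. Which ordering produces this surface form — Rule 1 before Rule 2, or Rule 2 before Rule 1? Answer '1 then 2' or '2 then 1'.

1 then 2

Order 1 then 2:
  1 Regressive Voicing Assimilation: [koyevfari] → [koyeffari]
  2 Degemination: [koyeffari] → [koyefari]
  result: [koyefari]
Order 2 then 1:
  2 Degemination: no change — [koyevfari]
  1 Regressive Voicing Assimilation: [koyevfari] → [koyeffari]
  result: [koyeffari]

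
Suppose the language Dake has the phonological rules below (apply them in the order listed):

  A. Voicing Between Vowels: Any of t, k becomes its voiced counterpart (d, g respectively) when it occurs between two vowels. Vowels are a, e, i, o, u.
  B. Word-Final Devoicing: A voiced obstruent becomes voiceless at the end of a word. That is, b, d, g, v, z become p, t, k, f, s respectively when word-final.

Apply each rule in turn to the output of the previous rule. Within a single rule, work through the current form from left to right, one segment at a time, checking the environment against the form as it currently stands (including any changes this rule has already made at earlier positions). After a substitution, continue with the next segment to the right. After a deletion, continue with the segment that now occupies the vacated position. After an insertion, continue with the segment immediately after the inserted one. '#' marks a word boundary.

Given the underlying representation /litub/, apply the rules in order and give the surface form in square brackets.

A Voicing Between Vowels: [litub] → [lidub]
B Word-Final Devoicing: [lidub] → [lidup]

[lidup]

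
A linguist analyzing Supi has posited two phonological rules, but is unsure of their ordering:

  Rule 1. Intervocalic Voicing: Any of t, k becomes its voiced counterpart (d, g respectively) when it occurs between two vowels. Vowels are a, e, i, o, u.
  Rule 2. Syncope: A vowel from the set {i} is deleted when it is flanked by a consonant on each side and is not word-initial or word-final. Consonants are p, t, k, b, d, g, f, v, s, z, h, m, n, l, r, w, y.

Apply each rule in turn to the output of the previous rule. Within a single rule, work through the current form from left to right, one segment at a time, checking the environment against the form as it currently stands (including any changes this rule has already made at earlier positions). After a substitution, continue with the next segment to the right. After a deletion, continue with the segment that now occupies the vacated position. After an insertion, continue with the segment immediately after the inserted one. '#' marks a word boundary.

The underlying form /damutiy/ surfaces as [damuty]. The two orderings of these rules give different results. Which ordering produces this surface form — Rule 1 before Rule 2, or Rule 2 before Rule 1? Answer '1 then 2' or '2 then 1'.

Order 1 then 2:
  1 Intervocalic Voicing: [damutiy] → [damudiy]
  2 Syncope: [damudiy] → [damudy]
  result: [damudy]
Order 2 then 1:
  2 Syncope: [damutiy] → [damuty]
  1 Intervocalic Voicing: no change — [damuty]
  result: [damuty]

2 then 1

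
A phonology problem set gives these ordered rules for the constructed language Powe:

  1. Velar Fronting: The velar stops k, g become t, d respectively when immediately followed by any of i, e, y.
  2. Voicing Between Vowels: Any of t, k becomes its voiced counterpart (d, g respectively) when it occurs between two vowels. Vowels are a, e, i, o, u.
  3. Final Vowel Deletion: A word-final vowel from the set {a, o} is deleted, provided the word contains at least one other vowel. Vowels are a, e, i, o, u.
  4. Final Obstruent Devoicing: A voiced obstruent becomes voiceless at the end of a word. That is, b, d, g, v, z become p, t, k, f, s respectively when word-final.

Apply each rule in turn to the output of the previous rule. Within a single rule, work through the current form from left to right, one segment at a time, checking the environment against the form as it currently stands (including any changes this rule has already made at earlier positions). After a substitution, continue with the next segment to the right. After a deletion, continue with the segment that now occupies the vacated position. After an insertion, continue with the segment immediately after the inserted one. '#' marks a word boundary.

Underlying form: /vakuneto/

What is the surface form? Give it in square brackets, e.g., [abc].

1 Velar Fronting: no change — [vakuneto]
2 Voicing Between Vowels: [vakuneto] → [vagunedo]
3 Final Vowel Deletion: [vagunedo] → [vaguned]
4 Final Obstruent Devoicing: [vaguned] → [vagunet]

[vagunet]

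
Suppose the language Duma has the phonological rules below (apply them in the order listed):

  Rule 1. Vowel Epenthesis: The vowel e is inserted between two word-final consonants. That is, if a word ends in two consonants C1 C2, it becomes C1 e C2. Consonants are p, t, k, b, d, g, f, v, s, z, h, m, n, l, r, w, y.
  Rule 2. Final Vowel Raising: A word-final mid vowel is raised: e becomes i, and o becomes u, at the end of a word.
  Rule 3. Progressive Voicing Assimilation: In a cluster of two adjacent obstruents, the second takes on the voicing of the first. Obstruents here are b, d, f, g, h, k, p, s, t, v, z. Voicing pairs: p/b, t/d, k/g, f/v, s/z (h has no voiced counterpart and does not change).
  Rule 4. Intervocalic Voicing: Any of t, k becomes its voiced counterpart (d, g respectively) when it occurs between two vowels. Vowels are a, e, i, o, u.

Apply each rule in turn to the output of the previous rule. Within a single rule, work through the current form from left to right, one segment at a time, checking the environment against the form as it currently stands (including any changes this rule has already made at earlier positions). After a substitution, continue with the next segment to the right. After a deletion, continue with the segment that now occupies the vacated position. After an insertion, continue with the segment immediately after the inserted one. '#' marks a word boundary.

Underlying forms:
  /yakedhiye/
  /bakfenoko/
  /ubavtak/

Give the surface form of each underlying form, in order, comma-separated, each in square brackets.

[yagedhiyi], [bakfenogu], [ubavdak]

/yakedhiye/:
  Rule 1 Vowel Epenthesis: no change — [yakedhiye]
  Rule 2 Final Vowel Raising: [yakedhiye] → [yakedhiyi]
  Rule 3 Progressive Voicing Assimilation: no change — [yakedhiyi]
  Rule 4 Intervocalic Voicing: [yakedhiyi] → [yagedhiyi]
/bakfenoko/:
  Rule 1 Vowel Epenthesis: no change — [bakfenoko]
  Rule 2 Final Vowel Raising: [bakfenoko] → [bakfenoku]
  Rule 3 Progressive Voicing Assimilation: no change — [bakfenoku]
  Rule 4 Intervocalic Voicing: [bakfenoku] → [bakfenogu]
/ubavtak/:
  Rule 1 Vowel Epenthesis: no change — [ubavtak]
  Rule 2 Final Vowel Raising: no change — [ubavtak]
  Rule 3 Progressive Voicing Assimilation: [ubavtak] → [ubavdak]
  Rule 4 Intervocalic Voicing: no change — [ubavdak]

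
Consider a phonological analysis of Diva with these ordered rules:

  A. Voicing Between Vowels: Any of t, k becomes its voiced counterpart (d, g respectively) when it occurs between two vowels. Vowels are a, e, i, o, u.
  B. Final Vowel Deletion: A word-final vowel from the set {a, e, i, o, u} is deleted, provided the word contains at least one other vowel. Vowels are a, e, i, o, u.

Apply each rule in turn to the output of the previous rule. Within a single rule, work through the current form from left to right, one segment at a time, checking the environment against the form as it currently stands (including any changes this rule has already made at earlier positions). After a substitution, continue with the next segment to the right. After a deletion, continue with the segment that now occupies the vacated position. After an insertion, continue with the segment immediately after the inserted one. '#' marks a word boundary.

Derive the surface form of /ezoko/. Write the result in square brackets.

[ezog]

A Voicing Between Vowels: [ezoko] → [ezogo]
B Final Vowel Deletion: [ezogo] → [ezog]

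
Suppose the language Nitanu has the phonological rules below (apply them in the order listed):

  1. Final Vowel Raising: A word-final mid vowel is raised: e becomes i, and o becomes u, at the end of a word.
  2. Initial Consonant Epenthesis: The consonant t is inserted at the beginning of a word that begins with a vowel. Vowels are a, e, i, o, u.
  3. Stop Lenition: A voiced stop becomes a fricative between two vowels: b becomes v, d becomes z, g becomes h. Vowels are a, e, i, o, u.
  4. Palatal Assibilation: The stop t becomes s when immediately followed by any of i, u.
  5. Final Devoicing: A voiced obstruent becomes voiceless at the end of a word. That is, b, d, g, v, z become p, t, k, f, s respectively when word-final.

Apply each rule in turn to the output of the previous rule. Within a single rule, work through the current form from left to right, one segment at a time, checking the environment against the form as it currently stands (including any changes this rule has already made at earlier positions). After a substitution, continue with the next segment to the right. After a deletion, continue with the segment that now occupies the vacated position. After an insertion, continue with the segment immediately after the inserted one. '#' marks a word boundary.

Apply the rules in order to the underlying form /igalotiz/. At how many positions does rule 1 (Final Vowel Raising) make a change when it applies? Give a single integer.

1 Final Vowel Raising: no change — [igalotiz]
2 Initial Consonant Epenthesis: [igalotiz] → [tigalotiz]
3 Stop Lenition: [tigalotiz] → [tihalotiz]
4 Palatal Assibilation: [tihalotiz] → [sihalosiz]
5 Final Devoicing: [sihalosiz] → [sihalosis]
Rule 1 changed 0 position(s).

0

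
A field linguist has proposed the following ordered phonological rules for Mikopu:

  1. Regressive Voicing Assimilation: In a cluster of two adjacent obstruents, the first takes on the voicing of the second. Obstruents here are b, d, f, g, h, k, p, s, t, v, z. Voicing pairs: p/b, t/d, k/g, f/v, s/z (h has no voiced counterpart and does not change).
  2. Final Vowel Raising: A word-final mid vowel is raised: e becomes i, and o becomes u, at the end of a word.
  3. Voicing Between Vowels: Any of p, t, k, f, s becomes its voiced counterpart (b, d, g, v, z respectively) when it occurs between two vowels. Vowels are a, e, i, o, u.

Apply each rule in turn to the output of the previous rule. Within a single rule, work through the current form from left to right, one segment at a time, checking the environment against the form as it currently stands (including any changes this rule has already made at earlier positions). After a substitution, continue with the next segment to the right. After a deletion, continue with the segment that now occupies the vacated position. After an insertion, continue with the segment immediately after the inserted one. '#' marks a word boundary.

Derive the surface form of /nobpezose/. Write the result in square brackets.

1 Regressive Voicing Assimilation: [nobpezose] → [noppezose]
2 Final Vowel Raising: [noppezose] → [noppezosi]
3 Voicing Between Vowels: [noppezosi] → [noppezozi]

[noppezozi]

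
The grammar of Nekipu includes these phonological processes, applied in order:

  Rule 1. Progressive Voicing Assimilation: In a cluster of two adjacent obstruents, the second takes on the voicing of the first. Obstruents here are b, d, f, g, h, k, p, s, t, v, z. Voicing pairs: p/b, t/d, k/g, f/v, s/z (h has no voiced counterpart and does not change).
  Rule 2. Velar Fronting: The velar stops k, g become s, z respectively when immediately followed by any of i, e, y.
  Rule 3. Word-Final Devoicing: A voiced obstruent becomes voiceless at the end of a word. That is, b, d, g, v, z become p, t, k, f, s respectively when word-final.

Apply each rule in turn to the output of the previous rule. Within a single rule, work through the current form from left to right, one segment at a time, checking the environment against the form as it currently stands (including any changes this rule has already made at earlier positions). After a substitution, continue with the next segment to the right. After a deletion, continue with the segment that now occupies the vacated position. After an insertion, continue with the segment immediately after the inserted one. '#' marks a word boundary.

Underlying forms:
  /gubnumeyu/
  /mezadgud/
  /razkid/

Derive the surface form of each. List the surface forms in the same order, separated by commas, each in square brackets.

/gubnumeyu/:
  Rule 1 Progressive Voicing Assimilation: no change — [gubnumeyu]
  Rule 2 Velar Fronting: no change — [gubnumeyu]
  Rule 3 Word-Final Devoicing: no change — [gubnumeyu]
/mezadgud/:
  Rule 1 Progressive Voicing Assimilation: no change — [mezadgud]
  Rule 2 Velar Fronting: no change — [mezadgud]
  Rule 3 Word-Final Devoicing: [mezadgud] → [mezadgut]
/razkid/:
  Rule 1 Progressive Voicing Assimilation: [razkid] → [razgid]
  Rule 2 Velar Fronting: [razgid] → [razzid]
  Rule 3 Word-Final Devoicing: [razzid] → [razzit]

[gubnumeyu], [mezadgut], [razzit]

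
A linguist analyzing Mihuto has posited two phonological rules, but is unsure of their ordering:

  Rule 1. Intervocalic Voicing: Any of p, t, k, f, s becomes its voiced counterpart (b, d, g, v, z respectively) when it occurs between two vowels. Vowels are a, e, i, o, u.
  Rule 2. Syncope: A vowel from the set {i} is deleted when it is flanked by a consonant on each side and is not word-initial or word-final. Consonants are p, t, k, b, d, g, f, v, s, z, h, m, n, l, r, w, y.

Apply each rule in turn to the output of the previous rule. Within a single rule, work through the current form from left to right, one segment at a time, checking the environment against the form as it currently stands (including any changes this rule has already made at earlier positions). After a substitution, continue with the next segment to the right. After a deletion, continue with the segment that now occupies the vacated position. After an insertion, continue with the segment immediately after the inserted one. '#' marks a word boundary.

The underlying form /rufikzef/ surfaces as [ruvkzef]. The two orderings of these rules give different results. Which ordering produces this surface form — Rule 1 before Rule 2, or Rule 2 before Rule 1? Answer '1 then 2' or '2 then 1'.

Order 1 then 2:
  1 Intervocalic Voicing: [rufikzef] → [ruvikzef]
  2 Syncope: [ruvikzef] → [ruvkzef]
  result: [ruvkzef]
Order 2 then 1:
  2 Syncope: [rufikzef] → [rufkzef]
  1 Intervocalic Voicing: no change — [rufkzef]
  result: [rufkzef]

1 then 2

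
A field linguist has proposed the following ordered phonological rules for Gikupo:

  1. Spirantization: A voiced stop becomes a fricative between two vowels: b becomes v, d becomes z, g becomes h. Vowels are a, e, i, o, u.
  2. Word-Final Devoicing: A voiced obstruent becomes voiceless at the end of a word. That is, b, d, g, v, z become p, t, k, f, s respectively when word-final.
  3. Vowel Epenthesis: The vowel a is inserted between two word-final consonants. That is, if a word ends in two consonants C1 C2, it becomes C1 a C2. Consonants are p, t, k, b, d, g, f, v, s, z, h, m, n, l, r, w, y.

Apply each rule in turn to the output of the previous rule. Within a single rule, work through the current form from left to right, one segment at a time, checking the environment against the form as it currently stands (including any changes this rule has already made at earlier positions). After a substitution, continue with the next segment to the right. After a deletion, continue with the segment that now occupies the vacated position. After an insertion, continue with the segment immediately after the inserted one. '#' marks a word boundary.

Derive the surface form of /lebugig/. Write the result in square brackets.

1 Spirantization: [lebugig] → [levuhig]
2 Word-Final Devoicing: [levuhig] → [levuhik]
3 Vowel Epenthesis: no change — [levuhik]

[levuhik]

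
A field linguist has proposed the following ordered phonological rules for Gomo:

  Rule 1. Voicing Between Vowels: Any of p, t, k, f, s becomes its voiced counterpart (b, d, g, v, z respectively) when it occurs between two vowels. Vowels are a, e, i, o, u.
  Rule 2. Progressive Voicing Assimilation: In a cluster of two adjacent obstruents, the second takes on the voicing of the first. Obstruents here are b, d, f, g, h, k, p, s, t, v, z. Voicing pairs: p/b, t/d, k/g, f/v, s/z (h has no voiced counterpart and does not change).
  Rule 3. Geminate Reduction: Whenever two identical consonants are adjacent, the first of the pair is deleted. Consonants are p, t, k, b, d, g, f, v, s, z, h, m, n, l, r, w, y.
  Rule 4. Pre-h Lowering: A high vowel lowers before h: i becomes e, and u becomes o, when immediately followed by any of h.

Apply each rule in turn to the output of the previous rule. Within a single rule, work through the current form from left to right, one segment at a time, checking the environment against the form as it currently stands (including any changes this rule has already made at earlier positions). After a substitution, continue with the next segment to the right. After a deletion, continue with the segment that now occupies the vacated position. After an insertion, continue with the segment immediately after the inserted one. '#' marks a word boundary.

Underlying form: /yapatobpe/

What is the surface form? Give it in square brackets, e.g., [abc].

Rule 1 Voicing Between Vowels: [yapatobpe] → [yabadobpe]
Rule 2 Progressive Voicing Assimilation: [yabadobpe] → [yabadobbe]
Rule 3 Geminate Reduction: [yabadobbe] → [yabadobe]
Rule 4 Pre-h Lowering: no change — [yabadobe]

[yabadobe]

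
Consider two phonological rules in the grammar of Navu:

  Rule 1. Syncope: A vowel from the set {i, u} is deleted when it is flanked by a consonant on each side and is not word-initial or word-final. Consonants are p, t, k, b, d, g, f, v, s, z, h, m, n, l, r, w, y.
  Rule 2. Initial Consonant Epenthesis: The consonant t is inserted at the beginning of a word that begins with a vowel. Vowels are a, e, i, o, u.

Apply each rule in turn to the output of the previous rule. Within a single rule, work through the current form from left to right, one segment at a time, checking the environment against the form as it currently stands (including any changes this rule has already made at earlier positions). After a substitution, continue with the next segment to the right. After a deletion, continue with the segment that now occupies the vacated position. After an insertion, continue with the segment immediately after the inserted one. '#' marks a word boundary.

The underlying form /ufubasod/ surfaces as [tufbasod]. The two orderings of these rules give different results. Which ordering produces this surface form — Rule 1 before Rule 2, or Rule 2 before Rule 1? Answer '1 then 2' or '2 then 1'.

Order 1 then 2:
  1 Syncope: [ufubasod] → [ufbasod]
  2 Initial Consonant Epenthesis: [ufbasod] → [tufbasod]
  result: [tufbasod]
Order 2 then 1:
  2 Initial Consonant Epenthesis: [ufubasod] → [tufubasod]
  1 Syncope: [tufubasod] → [tfbasod]
  result: [tfbasod]

1 then 2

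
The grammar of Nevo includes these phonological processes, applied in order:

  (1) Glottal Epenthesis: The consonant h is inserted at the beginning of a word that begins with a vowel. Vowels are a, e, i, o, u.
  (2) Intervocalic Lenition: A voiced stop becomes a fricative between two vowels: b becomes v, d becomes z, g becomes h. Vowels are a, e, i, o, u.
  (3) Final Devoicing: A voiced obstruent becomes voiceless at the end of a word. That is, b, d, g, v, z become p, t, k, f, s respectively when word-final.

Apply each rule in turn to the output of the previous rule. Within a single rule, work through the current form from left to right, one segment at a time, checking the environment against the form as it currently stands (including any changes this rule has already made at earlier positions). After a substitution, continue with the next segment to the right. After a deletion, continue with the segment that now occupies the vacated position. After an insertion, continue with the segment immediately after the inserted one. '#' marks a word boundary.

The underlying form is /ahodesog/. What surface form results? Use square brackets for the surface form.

[hahozesok]

(1) Glottal Epenthesis: [ahodesog] → [hahodesog]
(2) Intervocalic Lenition: [hahodesog] → [hahozesog]
(3) Final Devoicing: [hahozesog] → [hahozesok]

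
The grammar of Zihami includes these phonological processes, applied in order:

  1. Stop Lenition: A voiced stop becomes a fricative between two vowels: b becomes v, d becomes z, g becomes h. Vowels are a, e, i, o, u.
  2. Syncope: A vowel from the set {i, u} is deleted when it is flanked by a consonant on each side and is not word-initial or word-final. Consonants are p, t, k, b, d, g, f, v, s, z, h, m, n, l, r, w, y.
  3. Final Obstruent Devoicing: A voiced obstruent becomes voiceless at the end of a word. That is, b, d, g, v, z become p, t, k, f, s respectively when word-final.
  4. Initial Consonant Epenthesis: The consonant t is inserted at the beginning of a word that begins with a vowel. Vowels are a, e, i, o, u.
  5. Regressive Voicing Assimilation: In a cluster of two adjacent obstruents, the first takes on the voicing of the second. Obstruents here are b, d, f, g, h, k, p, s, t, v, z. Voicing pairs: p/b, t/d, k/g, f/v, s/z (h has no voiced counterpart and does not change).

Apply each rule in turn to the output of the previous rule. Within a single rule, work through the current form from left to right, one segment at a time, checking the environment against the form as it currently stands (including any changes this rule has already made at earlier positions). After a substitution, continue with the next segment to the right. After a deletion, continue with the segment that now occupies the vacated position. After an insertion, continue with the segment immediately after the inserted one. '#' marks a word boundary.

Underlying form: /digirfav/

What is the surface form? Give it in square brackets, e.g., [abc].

[thrfaf]

1 Stop Lenition: [digirfav] → [dihirfav]
2 Syncope: [dihirfav] → [dhrfav]
3 Final Obstruent Devoicing: [dhrfav] → [dhrfaf]
4 Initial Consonant Epenthesis: no change — [dhrfaf]
5 Regressive Voicing Assimilation: [dhrfaf] → [thrfaf]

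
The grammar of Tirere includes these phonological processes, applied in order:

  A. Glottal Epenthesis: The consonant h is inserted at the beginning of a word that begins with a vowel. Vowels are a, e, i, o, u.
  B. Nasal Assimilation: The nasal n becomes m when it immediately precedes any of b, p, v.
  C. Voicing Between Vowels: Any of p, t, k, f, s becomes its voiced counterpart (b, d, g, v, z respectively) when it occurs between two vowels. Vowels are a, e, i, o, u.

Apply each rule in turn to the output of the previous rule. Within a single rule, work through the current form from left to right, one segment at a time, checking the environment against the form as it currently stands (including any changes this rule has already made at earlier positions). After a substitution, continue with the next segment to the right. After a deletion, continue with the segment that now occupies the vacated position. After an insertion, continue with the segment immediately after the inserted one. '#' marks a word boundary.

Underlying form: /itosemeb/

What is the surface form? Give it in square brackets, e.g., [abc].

A Glottal Epenthesis: [itosemeb] → [hitosemeb]
B Nasal Assimilation: no change — [hitosemeb]
C Voicing Between Vowels: [hitosemeb] → [hidozemeb]

[hidozemeb]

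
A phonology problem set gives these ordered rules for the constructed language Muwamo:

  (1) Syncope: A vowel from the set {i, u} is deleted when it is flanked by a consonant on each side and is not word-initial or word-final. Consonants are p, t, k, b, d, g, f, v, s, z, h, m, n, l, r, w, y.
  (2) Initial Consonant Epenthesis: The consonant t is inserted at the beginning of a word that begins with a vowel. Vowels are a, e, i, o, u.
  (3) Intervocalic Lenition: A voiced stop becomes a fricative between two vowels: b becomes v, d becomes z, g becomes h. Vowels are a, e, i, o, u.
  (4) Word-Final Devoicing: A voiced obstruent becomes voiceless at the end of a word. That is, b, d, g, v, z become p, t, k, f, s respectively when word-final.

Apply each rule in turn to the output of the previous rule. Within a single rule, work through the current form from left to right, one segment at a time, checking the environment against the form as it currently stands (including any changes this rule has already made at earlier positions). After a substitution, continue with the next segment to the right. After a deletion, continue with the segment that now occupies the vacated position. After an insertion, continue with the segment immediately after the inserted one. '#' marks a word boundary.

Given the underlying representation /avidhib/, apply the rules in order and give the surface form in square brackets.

[tavdhp]

(1) Syncope: [avidhib] → [avdhb]
(2) Initial Consonant Epenthesis: [avdhb] → [tavdhb]
(3) Intervocalic Lenition: no change — [tavdhb]
(4) Word-Final Devoicing: [tavdhb] → [tavdhp]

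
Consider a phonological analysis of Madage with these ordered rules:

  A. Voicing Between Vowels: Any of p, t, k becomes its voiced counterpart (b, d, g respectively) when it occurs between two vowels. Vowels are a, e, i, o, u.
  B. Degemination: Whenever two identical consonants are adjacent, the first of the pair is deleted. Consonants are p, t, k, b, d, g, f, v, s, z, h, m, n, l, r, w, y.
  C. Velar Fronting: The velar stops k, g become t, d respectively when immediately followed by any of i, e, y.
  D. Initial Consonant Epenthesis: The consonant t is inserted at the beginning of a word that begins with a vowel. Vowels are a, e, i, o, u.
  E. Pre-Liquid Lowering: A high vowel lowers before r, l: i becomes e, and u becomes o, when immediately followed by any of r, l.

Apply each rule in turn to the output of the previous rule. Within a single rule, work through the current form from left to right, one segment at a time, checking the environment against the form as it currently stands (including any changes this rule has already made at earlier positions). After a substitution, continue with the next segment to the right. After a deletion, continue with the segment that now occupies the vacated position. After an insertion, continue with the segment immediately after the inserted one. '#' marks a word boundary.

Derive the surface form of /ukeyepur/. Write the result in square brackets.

A Voicing Between Vowels: [ukeyepur] → [ugeyebur]
B Degemination: no change — [ugeyebur]
C Velar Fronting: [ugeyebur] → [udeyebur]
D Initial Consonant Epenthesis: [udeyebur] → [tudeyebur]
E Pre-Liquid Lowering: [tudeyebur] → [tudeyebor]

[tudeyebor]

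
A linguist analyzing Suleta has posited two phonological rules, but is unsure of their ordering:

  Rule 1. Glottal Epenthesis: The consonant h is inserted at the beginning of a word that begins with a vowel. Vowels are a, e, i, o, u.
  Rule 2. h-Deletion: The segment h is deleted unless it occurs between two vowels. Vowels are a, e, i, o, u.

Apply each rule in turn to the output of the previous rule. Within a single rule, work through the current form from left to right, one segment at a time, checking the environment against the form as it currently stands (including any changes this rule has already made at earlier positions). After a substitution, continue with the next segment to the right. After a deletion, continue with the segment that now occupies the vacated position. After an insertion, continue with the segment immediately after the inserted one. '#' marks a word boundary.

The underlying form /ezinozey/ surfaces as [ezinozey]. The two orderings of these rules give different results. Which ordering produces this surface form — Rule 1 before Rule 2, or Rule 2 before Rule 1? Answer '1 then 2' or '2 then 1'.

Order 1 then 2:
  1 Glottal Epenthesis: [ezinozey] → [hezinozey]
  2 h-Deletion: [hezinozey] → [ezinozey]
  result: [ezinozey]
Order 2 then 1:
  2 h-Deletion: no change — [ezinozey]
  1 Glottal Epenthesis: [ezinozey] → [hezinozey]
  result: [hezinozey]

1 then 2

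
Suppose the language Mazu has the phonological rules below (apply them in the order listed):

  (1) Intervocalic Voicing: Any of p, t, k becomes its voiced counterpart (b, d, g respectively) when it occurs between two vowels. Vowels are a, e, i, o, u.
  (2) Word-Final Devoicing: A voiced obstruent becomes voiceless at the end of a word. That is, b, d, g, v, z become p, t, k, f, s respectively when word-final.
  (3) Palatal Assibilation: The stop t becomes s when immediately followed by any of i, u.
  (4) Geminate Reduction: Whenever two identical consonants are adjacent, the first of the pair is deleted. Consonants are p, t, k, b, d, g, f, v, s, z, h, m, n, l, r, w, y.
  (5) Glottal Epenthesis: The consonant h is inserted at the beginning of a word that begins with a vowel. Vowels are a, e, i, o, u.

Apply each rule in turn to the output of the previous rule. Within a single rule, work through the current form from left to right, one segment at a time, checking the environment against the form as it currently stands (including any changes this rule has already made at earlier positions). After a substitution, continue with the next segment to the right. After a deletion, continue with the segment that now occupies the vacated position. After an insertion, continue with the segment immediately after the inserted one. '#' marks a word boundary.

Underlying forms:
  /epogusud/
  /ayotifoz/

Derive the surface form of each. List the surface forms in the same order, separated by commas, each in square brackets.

[hebogusut], [hayodifos]

/epogusud/:
  (1) Intervocalic Voicing: [epogusud] → [ebogusud]
  (2) Word-Final Devoicing: [ebogusud] → [ebogusut]
  (3) Palatal Assibilation: no change — [ebogusut]
  (4) Geminate Reduction: no change — [ebogusut]
  (5) Glottal Epenthesis: [ebogusut] → [hebogusut]
/ayotifoz/:
  (1) Intervocalic Voicing: [ayotifoz] → [ayodifoz]
  (2) Word-Final Devoicing: [ayodifoz] → [ayodifos]
  (3) Palatal Assibilation: no change — [ayodifos]
  (4) Geminate Reduction: no change — [ayodifos]
  (5) Glottal Epenthesis: [ayodifos] → [hayodifos]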